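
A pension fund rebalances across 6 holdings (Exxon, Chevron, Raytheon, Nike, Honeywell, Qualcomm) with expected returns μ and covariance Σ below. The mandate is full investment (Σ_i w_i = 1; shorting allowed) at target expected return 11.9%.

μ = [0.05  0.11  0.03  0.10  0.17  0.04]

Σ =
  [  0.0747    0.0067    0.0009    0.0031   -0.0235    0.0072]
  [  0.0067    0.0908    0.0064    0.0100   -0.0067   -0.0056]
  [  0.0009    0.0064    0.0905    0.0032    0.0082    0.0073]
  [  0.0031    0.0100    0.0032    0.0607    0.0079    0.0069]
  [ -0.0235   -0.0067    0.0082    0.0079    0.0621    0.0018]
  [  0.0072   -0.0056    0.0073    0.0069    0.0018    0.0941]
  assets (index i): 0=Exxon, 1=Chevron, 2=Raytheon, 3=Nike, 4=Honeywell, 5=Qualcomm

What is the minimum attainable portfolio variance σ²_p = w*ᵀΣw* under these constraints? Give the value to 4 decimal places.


0.0161

u=Σ⁻¹μ = [1.5503  1.2711  -0.1309  0.8991  3.3566  0.2621]
v=Σ⁻¹𝟙 = [17.9817  10.2012  7.1899  9.7589  21.5806  8.1721]
a=μᵀu=0.884435  b=𝟙ᵀu=7.208393  c=𝟙ᵀv=74.884373  D=ac−b²=14.269399
λ₁=(c·0.119−b)/D = (74.884373·0.119−7.208393)/14.269399 = 0.119336
λ₂=(a−b·0.119)/D = (0.884435−7.208393·0.119)/14.269399 = 0.001867
w* = 0.119336·u + 0.001867·v:
  w_0 = 0.119336·1.5503 + 0.001867·17.9817 = 0.2186  (Exxon)
  w_1 = 0.119336·1.2711 + 0.001867·10.2012 = 0.1707  (Chevron)
  w_2 = 0.119336·-0.1309 + 0.001867·7.1899 = -0.0022  (Raytheon)
  w_3 = 0.119336·0.8991 + 0.001867·9.7589 = 0.1255  (Nike)
  w_4 = 0.119336·3.3566 + 0.001867·21.5806 = 0.4408  (Honeywell)
  w_5 = 0.119336·0.2621 + 0.001867·8.1721 = 0.0465  (Qualcomm)
Σw_i=1.0000  μᵀw=0.1190
σ²=wᵀΣw=λ₁·μ_p+λ₂ = 0.119336·0.119 + 0.001867 = 0.016068 ≈ 0.0161


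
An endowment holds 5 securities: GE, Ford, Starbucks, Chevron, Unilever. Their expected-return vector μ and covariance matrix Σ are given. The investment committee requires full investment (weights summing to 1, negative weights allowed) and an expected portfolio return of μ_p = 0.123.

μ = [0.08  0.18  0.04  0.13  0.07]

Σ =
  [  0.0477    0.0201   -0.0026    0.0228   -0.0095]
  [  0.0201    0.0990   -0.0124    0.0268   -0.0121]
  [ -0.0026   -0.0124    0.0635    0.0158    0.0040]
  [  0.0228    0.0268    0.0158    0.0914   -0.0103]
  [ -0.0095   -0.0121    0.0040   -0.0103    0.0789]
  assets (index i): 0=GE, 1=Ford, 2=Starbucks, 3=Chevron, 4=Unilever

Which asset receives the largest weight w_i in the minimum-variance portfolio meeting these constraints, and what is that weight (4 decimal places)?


Ford (0.3936)

x=Σ⁻¹μ = [0.9244  1.6892  0.7364  0.7172  1.3138]
y=Σ⁻¹𝟙 = [20.0838  9.5532  16.9325  2.0013  15.9604]
a=μᵀx=0.592661  b=𝟙ᵀx=5.380976  c=𝟙ᵀy=64.531219  D=ac−b²=9.290238
λ₁=(c·0.123−b)/D = (64.531219·0.123−5.380976)/9.290238 = 0.275167
λ₂=(a−b·0.123)/D = (0.592661−5.380976·0.123)/9.290238 = -0.007449
w* = 0.275167·x + -0.007449·y:
  w_0 = 0.275167·0.9244 + -0.007449·20.0838 = 0.1048  (GE)
  w_1 = 0.275167·1.6892 + -0.007449·9.5532 = 0.3936  (Ford)
  w_2 = 0.275167·0.7364 + -0.007449·16.9325 = 0.0765  (Starbucks)
  w_3 = 0.275167·0.7172 + -0.007449·2.0013 = 0.1824  (Chevron)
  w_4 = 0.275167·1.3138 + -0.007449·15.9604 = 0.2426  (Unilever)
Σw_i=1.0000  μᵀw=0.1230
σ²=wᵀΣw=λ₁·μ_p+λ₂ = 0.275167·0.123 + -0.007449 = 0.026397 ≈ 0.0264


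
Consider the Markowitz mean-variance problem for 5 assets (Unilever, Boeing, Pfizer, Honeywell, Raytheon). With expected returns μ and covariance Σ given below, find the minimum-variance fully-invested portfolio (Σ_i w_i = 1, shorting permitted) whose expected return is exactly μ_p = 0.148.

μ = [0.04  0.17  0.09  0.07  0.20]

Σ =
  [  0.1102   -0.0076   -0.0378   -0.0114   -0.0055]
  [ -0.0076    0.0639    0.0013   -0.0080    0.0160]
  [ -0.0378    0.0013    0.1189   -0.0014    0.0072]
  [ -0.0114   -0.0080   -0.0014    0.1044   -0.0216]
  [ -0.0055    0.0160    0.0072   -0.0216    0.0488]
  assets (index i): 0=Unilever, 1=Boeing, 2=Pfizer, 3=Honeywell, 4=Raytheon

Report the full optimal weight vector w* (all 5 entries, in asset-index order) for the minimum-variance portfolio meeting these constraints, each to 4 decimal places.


g=Σ⁻¹μ = [1.2044  1.9443  0.8809  1.8494  4.2853]
h=Σ⁻¹𝟙 = [17.3340  13.6750  12.5309  17.6360  23.9191]
a=μᵀg=1.444494  b=𝟙ᵀg=10.164230  c=𝟙ᵀh=85.094963  D=ac−b²=19.607578
λ₁=(c·0.148−b)/D = (85.094963·0.148−10.164230)/19.607578 = 0.123923
λ₂=(a−b·0.148)/D = (1.444494−10.164230·0.148)/19.607578 = -0.003050
w* = 0.123923·g + -0.003050·h:
  w_0 = 0.123923·1.2044 + -0.003050·17.3340 = 0.0964  (Unilever)
  w_1 = 0.123923·1.9443 + -0.003050·13.6750 = 0.1992  (Boeing)
  w_2 = 0.123923·0.8809 + -0.003050·12.5309 = 0.0709  (Pfizer)
  w_3 = 0.123923·1.8494 + -0.003050·17.6360 = 0.1754  (Honeywell)
  w_4 = 0.123923·4.2853 + -0.003050·23.9191 = 0.4581  (Raytheon)
Σw_i=1.0000  μᵀw=0.1480
σ²=wᵀΣw=λ₁·μ_p+λ₂ = 0.123923·0.148 + -0.003050 = 0.015290 ≈ 0.0153

0.0964  0.1992  0.0709  0.1754  0.4581


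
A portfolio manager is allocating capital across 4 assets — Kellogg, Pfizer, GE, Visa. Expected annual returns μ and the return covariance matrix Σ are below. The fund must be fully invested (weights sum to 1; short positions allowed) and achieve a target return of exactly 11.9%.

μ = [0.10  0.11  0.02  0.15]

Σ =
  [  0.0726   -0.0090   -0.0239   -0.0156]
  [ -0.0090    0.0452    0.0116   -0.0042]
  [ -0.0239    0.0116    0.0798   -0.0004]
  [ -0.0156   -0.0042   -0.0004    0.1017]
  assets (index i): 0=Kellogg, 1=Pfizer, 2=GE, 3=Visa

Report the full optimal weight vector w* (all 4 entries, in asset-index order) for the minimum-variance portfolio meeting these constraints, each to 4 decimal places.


0.2942  0.4213  -0.0043  0.2888

p=Σ⁻¹μ = [2.3384  2.9444  0.5328  1.9573]
q=Σ⁻¹𝟙 = [25.4647  24.2838  16.7022  14.8075]
a=μᵀp=0.861972  b=𝟙ᵀp=7.772850  c=𝟙ᵀq=81.258145  D=ac−b²=9.625059
λ₁=(c·0.119−b)/D = (81.258145·0.119−7.772850)/9.625059 = 0.197076
λ₂=(a−b·0.119)/D = (0.861972−7.772850·0.119)/9.625059 = -0.006545
w* = 0.197076·p + -0.006545·q:
  w_0 = 0.197076·2.3384 + -0.006545·25.4647 = 0.2942  (Kellogg)
  w_1 = 0.197076·2.9444 + -0.006545·24.2838 = 0.4213  (Pfizer)
  w_2 = 0.197076·0.5328 + -0.006545·16.7022 = -0.0043  (GE)
  w_3 = 0.197076·1.9573 + -0.006545·14.8075 = 0.2888  (Visa)
Σw_i=1.0000  μᵀw=0.1190
σ²=wᵀΣw=λ₁·μ_p+λ₂ = 0.197076·0.119 + -0.006545 = 0.016907 ≈ 0.0169


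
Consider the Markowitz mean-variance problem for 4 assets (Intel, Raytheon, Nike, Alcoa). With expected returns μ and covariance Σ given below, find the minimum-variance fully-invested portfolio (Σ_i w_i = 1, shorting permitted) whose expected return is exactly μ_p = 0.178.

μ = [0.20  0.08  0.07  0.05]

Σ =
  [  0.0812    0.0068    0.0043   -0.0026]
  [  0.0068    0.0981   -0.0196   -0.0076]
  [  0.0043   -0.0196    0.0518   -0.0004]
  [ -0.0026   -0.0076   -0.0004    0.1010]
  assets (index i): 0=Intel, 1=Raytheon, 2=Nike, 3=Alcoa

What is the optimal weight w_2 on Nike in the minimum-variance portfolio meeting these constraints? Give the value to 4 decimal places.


p=Σ⁻¹μ = [2.3166  1.0134  1.5474  0.6371]
q=Σ⁻¹𝟙 = [10.1169  15.2345  24.3177  11.4041]
a=μᵀp=0.684576  b=𝟙ᵀp=5.514574  c=𝟙ᵀq=61.073106  D=ac−b²=11.398665
λ₁=(c·0.178−b)/D = (61.073106·0.178−5.514574)/11.398665 = 0.469918
λ₂=(a−b·0.178)/D = (0.684576−5.514574·0.178)/11.398665 = -0.026057
w* = 0.469918·p + -0.026057·q:
  w_0 = 0.469918·2.3166 + -0.026057·10.1169 = 0.8250  (Intel)
  w_1 = 0.469918·1.0134 + -0.026057·15.2345 = 0.0793  (Raytheon)
  w_2 = 0.469918·1.5474 + -0.026057·24.3177 = 0.0935  (Nike)
  w_3 = 0.469918·0.6371 + -0.026057·11.4041 = 0.0022  (Alcoa)
Σw_i=1.0000  μᵀw=0.1780
σ²=wᵀΣw=λ₁·μ_p+λ₂ = 0.469918·0.178 + -0.026057 = 0.057588 ≈ 0.0576

0.0935


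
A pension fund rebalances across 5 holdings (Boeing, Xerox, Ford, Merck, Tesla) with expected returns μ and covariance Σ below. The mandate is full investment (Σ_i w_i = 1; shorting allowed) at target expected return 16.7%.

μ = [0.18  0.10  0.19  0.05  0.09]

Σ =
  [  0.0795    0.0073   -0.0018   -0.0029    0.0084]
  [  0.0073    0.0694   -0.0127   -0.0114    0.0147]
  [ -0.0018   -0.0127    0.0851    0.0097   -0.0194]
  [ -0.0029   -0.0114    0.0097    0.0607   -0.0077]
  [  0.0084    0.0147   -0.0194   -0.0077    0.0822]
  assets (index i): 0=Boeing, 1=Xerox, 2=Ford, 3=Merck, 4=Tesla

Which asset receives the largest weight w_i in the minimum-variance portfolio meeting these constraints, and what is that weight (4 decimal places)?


Ford (0.4287)

x=Σ⁻¹μ = [2.0738  1.5946  2.7077  0.9579  1.3266]
y=Σ⁻¹𝟙 = [10.6923  16.3893  15.3116  19.3375  13.5670]
a=μᵀx=1.214507  b=𝟙ᵀx=8.660643  c=𝟙ᵀy=75.297667  D=ac−b²=16.442788
λ₁=(c·0.167−b)/D = (75.297667·0.167−8.660643)/16.442788 = 0.238042
λ₂=(a−b·0.167)/D = (1.214507−8.660643·0.167)/16.442788 = -0.014099
w* = 0.238042·x + -0.014099·y:
  w_0 = 0.238042·2.0738 + -0.014099·10.6923 = 0.3429  (Boeing)
  w_1 = 0.238042·1.5946 + -0.014099·16.3893 = 0.1485  (Xerox)
  w_2 = 0.238042·2.7077 + -0.014099·15.3116 = 0.4287  (Ford)
  w_3 = 0.238042·0.9579 + -0.014099·19.3375 = -0.0446  (Merck)
  w_4 = 0.238042·1.3266 + -0.014099·13.5670 = 0.1245  (Tesla)
Σw_i=1.0000  μᵀw=0.1670
σ²=wᵀΣw=λ₁·μ_p+λ₂ = 0.238042·0.167 + -0.014099 = 0.025654 ≈ 0.0257


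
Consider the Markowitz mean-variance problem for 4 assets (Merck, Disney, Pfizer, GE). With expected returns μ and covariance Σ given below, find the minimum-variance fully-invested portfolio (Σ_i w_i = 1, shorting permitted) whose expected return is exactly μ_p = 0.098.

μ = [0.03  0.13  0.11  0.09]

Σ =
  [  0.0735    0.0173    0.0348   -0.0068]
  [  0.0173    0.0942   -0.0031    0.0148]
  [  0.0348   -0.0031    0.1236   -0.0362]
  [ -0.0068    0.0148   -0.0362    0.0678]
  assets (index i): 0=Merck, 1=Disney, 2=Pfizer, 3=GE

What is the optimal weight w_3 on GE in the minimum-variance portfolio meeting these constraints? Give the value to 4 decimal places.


g=Σ⁻¹μ = [-0.4640  1.2245  1.5981  1.8668]
h=Σ⁻¹𝟙 = [8.4047  6.2288  11.9116  20.5924]
a=μᵀg=0.489076  b=𝟙ᵀg=4.225478  c=𝟙ᵀh=47.137515  D=ac−b²=5.199143
λ₁=(c·0.098−b)/D = (47.137515·0.098−4.225478)/5.199143 = 0.075781
λ₂=(a−b·0.098)/D = (0.489076−4.225478·0.098)/5.199143 = 0.014421
w* = 0.075781·g + 0.014421·h:
  w_0 = 0.075781·-0.4640 + 0.014421·8.4047 = 0.0860  (Merck)
  w_1 = 0.075781·1.2245 + 0.014421·6.2288 = 0.1826  (Disney)
  w_2 = 0.075781·1.5981 + 0.014421·11.9116 = 0.2929  (Pfizer)
  w_3 = 0.075781·1.8668 + 0.014421·20.5924 = 0.4384  (GE)
Σw_i=1.0000  μᵀw=0.0980
σ²=wᵀΣw=λ₁·μ_p+λ₂ = 0.075781·0.098 + 0.014421 = 0.021848 ≈ 0.0218

0.4384


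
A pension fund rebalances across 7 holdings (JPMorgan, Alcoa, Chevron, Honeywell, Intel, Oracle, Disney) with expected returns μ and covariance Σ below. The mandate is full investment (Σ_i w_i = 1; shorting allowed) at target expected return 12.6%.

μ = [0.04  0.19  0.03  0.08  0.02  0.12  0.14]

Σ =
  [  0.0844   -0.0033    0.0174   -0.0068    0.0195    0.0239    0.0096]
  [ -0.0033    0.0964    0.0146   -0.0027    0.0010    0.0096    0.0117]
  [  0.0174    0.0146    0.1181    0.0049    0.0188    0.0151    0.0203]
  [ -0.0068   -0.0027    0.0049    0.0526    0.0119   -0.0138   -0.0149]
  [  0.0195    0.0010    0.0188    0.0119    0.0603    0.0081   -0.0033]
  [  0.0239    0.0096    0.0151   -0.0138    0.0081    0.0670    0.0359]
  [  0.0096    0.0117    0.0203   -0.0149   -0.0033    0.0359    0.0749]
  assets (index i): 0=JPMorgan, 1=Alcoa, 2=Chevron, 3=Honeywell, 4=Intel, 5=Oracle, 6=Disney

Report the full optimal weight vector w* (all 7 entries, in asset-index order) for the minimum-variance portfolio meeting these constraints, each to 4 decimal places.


u=Σ⁻¹μ = [0.3894  1.8238  -0.5243  2.5347  -0.2362  1.2066  1.5919]
v=Σ⁻¹𝟙 = [8.4386  8.8881  0.7136  24.1163  8.3077  8.0065  12.0137]
a=μᵀu=0.912073  b=𝟙ᵀu=6.785850  c=𝟙ᵀv=70.484469  D=ac−b²=18.239254
λ₁=(c·0.126−b)/D = (70.484469·0.126−6.785850)/18.239254 = 0.114873
λ₂=(a−b·0.126)/D = (0.912073−6.785850·0.126)/18.239254 = 0.003128
w* = 0.114873·u + 0.003128·v:
  w_0 = 0.114873·0.3894 + 0.003128·8.4386 = 0.0711  (JPMorgan)
  w_1 = 0.114873·1.8238 + 0.003128·8.8881 = 0.2373  (Alcoa)
  w_2 = 0.114873·-0.5243 + 0.003128·0.7136 = -0.0580  (Chevron)
  w_3 = 0.114873·2.5347 + 0.003128·24.1163 = 0.3666  (Honeywell)
  w_4 = 0.114873·-0.2362 + 0.003128·8.3077 = -0.0011  (Intel)
  w_5 = 0.114873·1.2066 + 0.003128·8.0065 = 0.1637  (Oracle)
  w_6 = 0.114873·1.5919 + 0.003128·12.0137 = 0.2205  (Disney)
Σw_i=1.0000  μᵀw=0.1260
σ²=wᵀΣw=λ₁·μ_p+λ₂ = 0.114873·0.126 + 0.003128 = 0.017602 ≈ 0.0176

0.0711  0.2373  -0.0580  0.3666  -0.0011  0.1637  0.2205


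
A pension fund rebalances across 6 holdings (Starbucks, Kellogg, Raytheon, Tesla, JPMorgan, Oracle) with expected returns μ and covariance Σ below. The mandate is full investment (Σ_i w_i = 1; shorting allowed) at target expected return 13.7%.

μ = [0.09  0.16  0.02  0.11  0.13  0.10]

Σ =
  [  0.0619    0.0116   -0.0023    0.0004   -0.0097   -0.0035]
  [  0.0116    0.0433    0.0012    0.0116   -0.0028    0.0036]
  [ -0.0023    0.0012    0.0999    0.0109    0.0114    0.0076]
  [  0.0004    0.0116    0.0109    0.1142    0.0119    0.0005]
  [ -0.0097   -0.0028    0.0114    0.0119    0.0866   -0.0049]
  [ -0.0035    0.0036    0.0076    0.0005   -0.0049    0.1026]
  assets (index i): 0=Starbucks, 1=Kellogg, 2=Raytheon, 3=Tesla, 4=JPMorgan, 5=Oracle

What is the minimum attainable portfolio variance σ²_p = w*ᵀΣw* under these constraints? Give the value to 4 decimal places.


g=Σ⁻¹μ = [1.1579  3.2989  -0.1369  0.4505  1.7496  0.9899]
h=Σ⁻¹𝟙 = [15.6885  17.4050  7.4371  4.8506  12.7710  9.7065]
a=μᵀg=1.005295  b=𝟙ᵀg=7.509951  c=𝟙ᵀh=67.858670  D=ac−b²=11.818624
λ₁=(c·0.137−b)/D = (67.858670·0.137−7.509951)/11.818624 = 0.151176
λ₂=(a−b·0.137)/D = (1.005295−7.509951·0.137)/11.818624 = -0.001994
w* = 0.151176·g + -0.001994·h:
  w_0 = 0.151176·1.1579 + -0.001994·15.6885 = 0.1438  (Starbucks)
  w_1 = 0.151176·3.2989 + -0.001994·17.4050 = 0.4640  (Kellogg)
  w_2 = 0.151176·-0.1369 + -0.001994·7.4371 = -0.0355  (Raytheon)
  w_3 = 0.151176·0.4505 + -0.001994·4.8506 = 0.0584  (Tesla)
  w_4 = 0.151176·1.7496 + -0.001994·12.7710 = 0.2390  (JPMorgan)
  w_5 = 0.151176·0.9899 + -0.001994·9.7065 = 0.1303  (Oracle)
Σw_i=1.0000  μᵀw=0.1370
σ²=wᵀΣw=λ₁·μ_p+λ₂ = 0.151176·0.137 + -0.001994 = 0.018717 ≈ 0.0187

0.0187


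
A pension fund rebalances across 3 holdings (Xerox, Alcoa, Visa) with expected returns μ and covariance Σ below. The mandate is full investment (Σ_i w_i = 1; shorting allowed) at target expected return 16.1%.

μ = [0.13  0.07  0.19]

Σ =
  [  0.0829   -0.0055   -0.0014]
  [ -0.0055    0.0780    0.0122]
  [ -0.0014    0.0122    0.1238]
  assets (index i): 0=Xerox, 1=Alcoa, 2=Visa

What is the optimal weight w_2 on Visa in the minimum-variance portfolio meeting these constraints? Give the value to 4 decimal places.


x=Σ⁻¹μ = [1.6450  0.7825  1.4762]
y=Σ⁻¹𝟙 = [13.0196  12.6471  6.9785]
a=μᵀx=0.549109  b=𝟙ᵀx=3.903756  c=𝟙ᵀy=32.645168  D=ac−b²=2.686462
λ₁=(c·0.161−b)/D = (32.645168·0.161−3.903756)/2.686462 = 0.503307
λ₂=(a−b·0.161)/D = (0.549109−3.903756·0.161)/2.686462 = -0.029554
w* = 0.503307·x + -0.029554·y:
  w_0 = 0.503307·1.6450 + -0.029554·13.0196 = 0.4432  (Xerox)
  w_1 = 0.503307·0.7825 + -0.029554·12.6471 = 0.0201  (Alcoa)
  w_2 = 0.503307·1.4762 + -0.029554·6.9785 = 0.5368  (Visa)
Σw_i=1.0000  μᵀw=0.1610
σ²=wᵀΣw=λ₁·μ_p+λ₂ = 0.503307·0.161 + -0.029554 = 0.051479 ≈ 0.0515

0.5368


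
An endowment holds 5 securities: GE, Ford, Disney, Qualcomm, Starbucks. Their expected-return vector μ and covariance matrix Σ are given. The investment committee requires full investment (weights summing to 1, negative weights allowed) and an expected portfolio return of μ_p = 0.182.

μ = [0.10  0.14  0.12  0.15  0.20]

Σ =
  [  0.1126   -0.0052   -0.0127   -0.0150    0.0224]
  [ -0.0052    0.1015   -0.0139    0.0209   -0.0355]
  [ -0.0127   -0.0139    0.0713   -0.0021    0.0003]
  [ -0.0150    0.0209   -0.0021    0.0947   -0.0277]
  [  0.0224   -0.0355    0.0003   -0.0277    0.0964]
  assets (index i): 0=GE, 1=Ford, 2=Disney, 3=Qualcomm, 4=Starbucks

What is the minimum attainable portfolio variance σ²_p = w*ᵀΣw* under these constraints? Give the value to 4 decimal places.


0.0292

u=Σ⁻¹μ = [0.8881  2.4867  2.3772  2.2280  3.4168]
v=Σ⁻¹𝟙 = [10.1227  16.4194  19.3732  14.2652  18.1066]
a=μᵀu=1.739780  b=𝟙ᵀu=11.396856  c=𝟙ᵀv=78.287010  D=ac−b²=6.313850
λ₁=(c·0.182−b)/D = (78.287010·0.182−11.396856)/6.313850 = 0.451607
λ₂=(a−b·0.182)/D = (1.739780−11.396856·0.182)/6.313850 = -0.052970
w* = 0.451607·u + -0.052970·v:
  w_0 = 0.451607·0.8881 + -0.052970·10.1227 = -0.1351  (GE)
  w_1 = 0.451607·2.4867 + -0.052970·16.4194 = 0.2532  (Ford)
  w_2 = 0.451607·2.3772 + -0.052970·19.3732 = 0.0474  (Disney)
  w_3 = 0.451607·2.2280 + -0.052970·14.2652 = 0.2505  (Qualcomm)
  w_4 = 0.451607·3.4168 + -0.052970·18.1066 = 0.5840  (Starbucks)
Σw_i=1.0000  μᵀw=0.1820
σ²=wᵀΣw=λ₁·μ_p+λ₂ = 0.451607·0.182 + -0.052970 = 0.029222 ≈ 0.0292


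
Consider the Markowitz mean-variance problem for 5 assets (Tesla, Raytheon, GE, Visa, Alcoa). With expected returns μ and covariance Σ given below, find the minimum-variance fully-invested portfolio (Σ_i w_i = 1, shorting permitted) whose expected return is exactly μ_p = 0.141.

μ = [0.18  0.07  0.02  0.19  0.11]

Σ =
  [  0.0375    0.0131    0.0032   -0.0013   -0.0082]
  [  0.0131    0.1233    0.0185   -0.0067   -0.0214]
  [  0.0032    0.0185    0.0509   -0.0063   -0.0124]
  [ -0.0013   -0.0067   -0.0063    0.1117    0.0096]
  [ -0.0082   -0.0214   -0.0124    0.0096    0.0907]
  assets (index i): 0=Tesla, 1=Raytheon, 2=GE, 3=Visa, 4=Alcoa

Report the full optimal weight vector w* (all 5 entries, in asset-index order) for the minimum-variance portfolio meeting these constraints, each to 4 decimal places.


0.4682  0.0475  0.1379  0.1568  0.1896

x=Σ⁻¹μ = [5.0572  0.3221  0.5657  1.6695  1.6466]
y=Σ⁻¹𝟙 = [26.9140  5.4719  21.1811  9.3572  16.6550]
a=μᵀx=1.442488  b=𝟙ᵀx=9.261096  c=𝟙ᵀy=79.579225  D=ac−b²=29.024213
λ₁=(c·0.141−b)/D = (79.579225·0.141−9.261096)/29.024213 = 0.067515
λ₂=(a−b·0.141)/D = (1.442488−9.261096·0.141)/29.024213 = 0.004709
w* = 0.067515·x + 0.004709·y:
  w_0 = 0.067515·5.0572 + 0.004709·26.9140 = 0.4682  (Tesla)
  w_1 = 0.067515·0.3221 + 0.004709·5.4719 = 0.0475  (Raytheon)
  w_2 = 0.067515·0.5657 + 0.004709·21.1811 = 0.1379  (GE)
  w_3 = 0.067515·1.6695 + 0.004709·9.3572 = 0.1568  (Visa)
  w_4 = 0.067515·1.6466 + 0.004709·16.6550 = 0.1896  (Alcoa)
Σw_i=1.0000  μᵀw=0.1410
σ²=wᵀΣw=λ₁·μ_p+λ₂ = 0.067515·0.141 + 0.004709 = 0.014229 ≈ 0.0142


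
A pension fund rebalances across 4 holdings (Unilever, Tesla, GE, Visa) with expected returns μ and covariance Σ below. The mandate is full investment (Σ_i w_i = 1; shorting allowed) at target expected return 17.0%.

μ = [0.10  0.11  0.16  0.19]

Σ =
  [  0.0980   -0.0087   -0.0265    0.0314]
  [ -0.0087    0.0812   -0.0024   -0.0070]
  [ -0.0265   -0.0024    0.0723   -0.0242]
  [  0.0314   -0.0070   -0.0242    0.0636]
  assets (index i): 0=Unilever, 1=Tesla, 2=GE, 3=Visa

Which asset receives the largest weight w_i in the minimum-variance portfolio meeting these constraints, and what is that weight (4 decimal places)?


g=Σ⁻¹μ = [0.9126  1.9420  4.0482  4.2910]
h=Σ⁻¹𝟙 = [11.7329  16.1964  25.8869  21.5633]
a=μᵀg=1.767882  b=𝟙ᵀg=11.193829  c=𝟙ᵀh=75.379532  D=ac−b²=7.960338
λ₁=(c·0.170−b)/D = (75.379532·0.170−11.193829)/7.960338 = 0.203596
λ₂=(a−b·0.170)/D = (1.767882−11.193829·0.170)/7.960338 = -0.016968
w* = 0.203596·g + -0.016968·h:
  w_0 = 0.203596·0.9126 + -0.016968·11.7329 = -0.0133  (Unilever)
  w_1 = 0.203596·1.9420 + -0.016968·16.1964 = 0.1206  (Tesla)
  w_2 = 0.203596·4.0482 + -0.016968·25.8869 = 0.3850  (GE)
  w_3 = 0.203596·4.2910 + -0.016968·21.5633 = 0.5077  (Visa)
Σw_i=1.0000  μᵀw=0.1700
σ²=wᵀΣw=λ₁·μ_p+λ₂ = 0.203596·0.170 + -0.016968 = 0.017644 ≈ 0.0176

Visa (0.5077)


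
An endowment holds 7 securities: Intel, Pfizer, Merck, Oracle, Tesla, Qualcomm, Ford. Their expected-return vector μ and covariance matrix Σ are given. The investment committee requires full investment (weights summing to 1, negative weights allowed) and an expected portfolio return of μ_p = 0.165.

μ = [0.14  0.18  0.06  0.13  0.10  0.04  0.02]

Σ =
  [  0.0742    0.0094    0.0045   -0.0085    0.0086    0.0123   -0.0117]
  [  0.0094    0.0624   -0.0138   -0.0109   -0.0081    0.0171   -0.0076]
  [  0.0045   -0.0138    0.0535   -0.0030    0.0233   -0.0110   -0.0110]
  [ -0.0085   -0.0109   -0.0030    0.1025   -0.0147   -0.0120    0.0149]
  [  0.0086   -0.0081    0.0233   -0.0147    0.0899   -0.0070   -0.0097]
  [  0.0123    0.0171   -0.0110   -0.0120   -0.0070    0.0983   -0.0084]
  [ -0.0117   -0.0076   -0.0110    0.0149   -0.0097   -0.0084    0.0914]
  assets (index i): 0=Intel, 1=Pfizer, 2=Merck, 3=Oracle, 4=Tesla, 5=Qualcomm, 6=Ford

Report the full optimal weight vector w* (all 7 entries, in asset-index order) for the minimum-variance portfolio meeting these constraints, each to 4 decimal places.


0.2061  0.5081  0.0456  0.2487  0.1497  -0.1091  -0.0490

g=Σ⁻¹μ = [1.4953  3.5689  1.6603  1.9140  1.2673  0.1723  0.7451]
h=Σ⁻¹𝟙 = [10.1544  22.9419  25.8803  14.1988  10.6000  11.7615  17.1543]
a=μᵀg=1.348718  b=𝟙ᵀg=10.823362  c=𝟙ᵀh=112.691180  D=ac−b²=34.843463
λ₁=(c·0.165−b)/D = (112.691180·0.165−10.823362)/34.843463 = 0.223017
λ₂=(a−b·0.165)/D = (1.348718−10.823362·0.165)/34.843463 = -0.012546
w* = 0.223017·g + -0.012546·h:
  w_0 = 0.223017·1.4953 + -0.012546·10.1544 = 0.2061  (Intel)
  w_1 = 0.223017·3.5689 + -0.012546·22.9419 = 0.5081  (Pfizer)
  w_2 = 0.223017·1.6603 + -0.012546·25.8803 = 0.0456  (Merck)
  w_3 = 0.223017·1.9140 + -0.012546·14.1988 = 0.2487  (Oracle)
  w_4 = 0.223017·1.2673 + -0.012546·10.6000 = 0.1497  (Tesla)
  w_5 = 0.223017·0.1723 + -0.012546·11.7615 = -0.1091  (Qualcomm)
  w_6 = 0.223017·0.7451 + -0.012546·17.1543 = -0.0490  (Ford)
Σw_i=1.0000  μᵀw=0.1650
σ²=wᵀΣw=λ₁·μ_p+λ₂ = 0.223017·0.165 + -0.012546 = 0.024252 ≈ 0.0243


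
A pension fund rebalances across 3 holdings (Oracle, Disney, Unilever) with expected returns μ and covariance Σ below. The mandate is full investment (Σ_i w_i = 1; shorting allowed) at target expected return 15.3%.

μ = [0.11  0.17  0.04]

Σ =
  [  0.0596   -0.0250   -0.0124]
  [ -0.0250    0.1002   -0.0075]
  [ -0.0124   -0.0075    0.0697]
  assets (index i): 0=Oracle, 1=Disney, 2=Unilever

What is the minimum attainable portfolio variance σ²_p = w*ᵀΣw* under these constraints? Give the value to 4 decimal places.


u=Σ⁻¹μ = [3.2390  2.6119  1.4312]
v=Σ⁻¹𝟙 = [29.1841  18.8761  21.5704]
a=μᵀu=0.857550  b=𝟙ᵀu=7.281997  c=𝟙ᵀv=69.630530  D=ac−b²=6.684149
λ₁=(c·0.153−b)/D = (69.630530·0.153−7.281997)/6.684149 = 0.504398
λ₂=(a−b·0.153)/D = (0.857550−7.281997·0.153)/6.684149 = -0.038389
w* = 0.504398·u + -0.038389·v:
  w_0 = 0.504398·3.2390 + -0.038389·29.1841 = 0.5134  (Oracle)
  w_1 = 0.504398·2.6119 + -0.038389·18.8761 = 0.5928  (Disney)
  w_2 = 0.504398·1.4312 + -0.038389·21.5704 = -0.1062  (Unilever)
Σw_i=1.0000  μᵀw=0.1530
σ²=wᵀΣw=λ₁·μ_p+λ₂ = 0.504398·0.153 + -0.038389 = 0.038784 ≈ 0.0388

0.0388


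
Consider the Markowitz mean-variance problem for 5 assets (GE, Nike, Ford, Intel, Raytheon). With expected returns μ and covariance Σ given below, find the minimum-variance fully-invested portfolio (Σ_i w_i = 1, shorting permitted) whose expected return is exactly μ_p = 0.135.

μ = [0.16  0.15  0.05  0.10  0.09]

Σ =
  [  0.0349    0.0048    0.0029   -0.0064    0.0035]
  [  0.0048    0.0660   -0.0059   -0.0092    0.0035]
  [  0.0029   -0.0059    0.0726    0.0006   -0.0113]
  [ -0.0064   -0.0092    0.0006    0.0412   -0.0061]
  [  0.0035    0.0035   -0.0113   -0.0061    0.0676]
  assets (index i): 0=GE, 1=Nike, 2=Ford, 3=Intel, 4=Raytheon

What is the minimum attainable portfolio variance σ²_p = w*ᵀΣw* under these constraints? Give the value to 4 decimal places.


0.0112

g=Σ⁻¹μ = [4.7418  2.4769  0.8956  3.9201  1.4611]
h=Σ⁻¹𝟙 = [29.3909  18.4712  16.6561  35.4284  18.2960]
a=μᵀg=1.698513  b=𝟙ᵀg=13.495502  c=𝟙ᵀh=118.242561  D=ac−b²=18.707906
λ₁=(c·0.135−b)/D = (118.242561·0.135−13.495502)/18.707906 = 0.131882
λ₂=(a−b·0.135)/D = (1.698513−13.495502·0.135)/18.707906 = -0.006595
w* = 0.131882·g + -0.006595·h:
  w_0 = 0.131882·4.7418 + -0.006595·29.3909 = 0.4315  (GE)
  w_1 = 0.131882·2.4769 + -0.006595·18.4712 = 0.2048  (Nike)
  w_2 = 0.131882·0.8956 + -0.006595·16.6561 = 0.0083  (Ford)
  w_3 = 0.131882·3.9201 + -0.006595·35.4284 = 0.2833  (Intel)
  w_4 = 0.131882·1.4611 + -0.006595·18.2960 = 0.0720  (Raytheon)
Σw_i=1.0000  μᵀw=0.1350
σ²=wᵀΣw=λ₁·μ_p+λ₂ = 0.131882·0.135 + -0.006595 = 0.011209 ≈ 0.0112


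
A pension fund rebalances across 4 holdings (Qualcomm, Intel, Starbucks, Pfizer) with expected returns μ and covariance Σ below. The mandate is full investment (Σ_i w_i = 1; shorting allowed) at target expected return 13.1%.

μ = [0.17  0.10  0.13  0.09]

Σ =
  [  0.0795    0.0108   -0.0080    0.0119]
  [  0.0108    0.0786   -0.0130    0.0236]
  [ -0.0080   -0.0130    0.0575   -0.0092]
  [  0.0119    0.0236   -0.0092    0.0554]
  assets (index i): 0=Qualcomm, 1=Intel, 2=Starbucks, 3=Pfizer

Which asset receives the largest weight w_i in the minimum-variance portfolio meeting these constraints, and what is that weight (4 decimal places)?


g=Σ⁻¹μ = [2.1094  1.1204  2.9984  1.1921]
h=Σ⁻¹𝟙 = [11.2773  10.5792  23.7630  15.0677]
a=μᵀg=0.967726  b=𝟙ᵀg=7.420336  c=𝟙ᵀh=60.687149  D=ac−b²=3.667155
λ₁=(c·0.131−b)/D = (60.687149·0.131−7.420336)/3.667155 = 0.144439
λ₂=(a−b·0.131)/D = (0.967726−7.420336·0.131)/3.667155 = -0.001183
w* = 0.144439·g + -0.001183·h:
  w_0 = 0.144439·2.1094 + -0.001183·11.2773 = 0.2913  (Qualcomm)
  w_1 = 0.144439·1.1204 + -0.001183·10.5792 = 0.1493  (Intel)
  w_2 = 0.144439·2.9984 + -0.001183·23.7630 = 0.4050  (Starbucks)
  w_3 = 0.144439·1.1921 + -0.001183·15.0677 = 0.1544  (Pfizer)
Σw_i=1.0000  μᵀw=0.1310
σ²=wᵀΣw=λ₁·μ_p+λ₂ = 0.144439·0.131 + -0.001183 = 0.017739 ≈ 0.0177

Starbucks (0.4050)


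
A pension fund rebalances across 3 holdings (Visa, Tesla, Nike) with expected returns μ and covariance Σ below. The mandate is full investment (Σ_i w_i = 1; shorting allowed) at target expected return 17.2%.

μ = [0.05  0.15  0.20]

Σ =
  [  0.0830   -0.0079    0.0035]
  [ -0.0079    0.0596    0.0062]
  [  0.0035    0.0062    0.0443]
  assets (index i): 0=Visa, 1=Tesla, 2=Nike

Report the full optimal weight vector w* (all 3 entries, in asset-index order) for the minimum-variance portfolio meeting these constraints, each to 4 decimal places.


p=Σ⁻¹μ = [0.6333  2.1678  4.1612]
q=Σ⁻¹𝟙 = [12.8040  16.4725  19.2563]
a=μᵀp=1.189087  b=𝟙ᵀp=6.962351  c=𝟙ᵀq=48.532919  D=ac−b²=9.235556
λ₁=(c·0.172−b)/D = (48.532919·0.172−6.962351)/9.235556 = 0.149998
λ₂=(a−b·0.172)/D = (1.189087−6.962351·0.172)/9.235556 = -0.000914
w* = 0.149998·p + -0.000914·q:
  w_0 = 0.149998·0.6333 + -0.000914·12.8040 = 0.0833  (Visa)
  w_1 = 0.149998·2.1678 + -0.000914·16.4725 = 0.3101  (Tesla)
  w_2 = 0.149998·4.1612 + -0.000914·19.2563 = 0.6066  (Nike)
Σw_i=1.0000  μᵀw=0.1720
σ²=wᵀΣw=λ₁·μ_p+λ₂ = 0.149998·0.172 + -0.000914 = 0.024886 ≈ 0.0249

0.0833  0.3101  0.6066


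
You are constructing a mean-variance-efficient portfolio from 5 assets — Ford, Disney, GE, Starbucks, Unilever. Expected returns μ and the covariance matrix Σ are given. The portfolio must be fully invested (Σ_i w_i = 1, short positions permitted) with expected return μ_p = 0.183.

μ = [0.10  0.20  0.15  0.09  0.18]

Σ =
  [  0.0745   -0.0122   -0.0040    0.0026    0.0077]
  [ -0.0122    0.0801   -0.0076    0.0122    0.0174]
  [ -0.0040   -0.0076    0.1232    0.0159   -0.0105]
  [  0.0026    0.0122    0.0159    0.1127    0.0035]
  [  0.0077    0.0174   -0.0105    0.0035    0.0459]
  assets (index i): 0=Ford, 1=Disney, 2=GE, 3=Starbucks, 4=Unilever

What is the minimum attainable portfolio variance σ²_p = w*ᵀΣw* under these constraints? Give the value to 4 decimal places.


0.0266

g=Σ⁻¹μ = [1.4403  2.1401  1.6456  0.2012  3.2298]
h=Σ⁻¹𝟙 = [13.7917  10.9750  10.0069  5.4213  17.1882]
a=μᵀg=1.418363  b=𝟙ᵀg=8.656992  c=𝟙ᵀh=57.383043  D=ac−b²=6.446470
λ₁=(c·0.183−b)/D = (57.383043·0.183−8.656992)/6.446470 = 0.286064
λ₂=(a−b·0.183)/D = (1.418363−8.656992·0.183)/6.446470 = -0.025730
w* = 0.286064·g + -0.025730·h:
  w_0 = 0.286064·1.4403 + -0.025730·13.7917 = 0.0572  (Ford)
  w_1 = 0.286064·2.1401 + -0.025730·10.9750 = 0.3298  (Disney)
  w_2 = 0.286064·1.6456 + -0.025730·10.0069 = 0.2133  (GE)
  w_3 = 0.286064·0.2012 + -0.025730·5.4213 = -0.0819  (Starbucks)
  w_4 = 0.286064·3.2298 + -0.025730·17.1882 = 0.4817  (Unilever)
Σw_i=1.0000  μᵀw=0.1830
σ²=wᵀΣw=λ₁·μ_p+λ₂ = 0.286064·0.183 + -0.025730 = 0.026620 ≈ 0.0266


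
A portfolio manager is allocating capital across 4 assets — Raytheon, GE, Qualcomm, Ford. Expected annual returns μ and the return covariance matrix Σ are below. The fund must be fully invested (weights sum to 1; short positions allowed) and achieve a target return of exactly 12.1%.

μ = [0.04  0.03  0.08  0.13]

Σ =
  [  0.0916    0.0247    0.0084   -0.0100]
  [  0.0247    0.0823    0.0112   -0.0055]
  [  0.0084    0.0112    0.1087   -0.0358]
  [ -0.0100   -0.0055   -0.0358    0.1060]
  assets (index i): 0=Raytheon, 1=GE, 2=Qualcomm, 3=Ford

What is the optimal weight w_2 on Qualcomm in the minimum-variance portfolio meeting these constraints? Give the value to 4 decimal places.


0.4492

p=Σ⁻¹μ = [0.4623  0.1702  1.2420  1.6983]
q=Σ⁻¹𝟙 = [9.0483  8.7302  12.5322  14.9731]
a=μᵀp=0.343748  b=𝟙ᵀp=3.572927  c=𝟙ᵀq=45.283913  D=ac−b²=2.800431
λ₁=(c·0.121−b)/D = (45.283913·0.121−3.572927)/2.800431 = 0.680762
λ₂=(a−b·0.121)/D = (0.343748−3.572927·0.121)/2.800431 = -0.031630
w* = 0.680762·p + -0.031630·q:
  w_0 = 0.680762·0.4623 + -0.031630·9.0483 = 0.0285  (Raytheon)
  w_1 = 0.680762·0.1702 + -0.031630·8.7302 = -0.1602  (GE)
  w_2 = 0.680762·1.2420 + -0.031630·12.5322 = 0.4492  (Qualcomm)
  w_3 = 0.680762·1.6983 + -0.031630·14.9731 = 0.6826  (Ford)
Σw_i=1.0000  μᵀw=0.1210
σ²=wᵀΣw=λ₁·μ_p+λ₂ = 0.680762·0.121 + -0.031630 = 0.050743 ≈ 0.0507


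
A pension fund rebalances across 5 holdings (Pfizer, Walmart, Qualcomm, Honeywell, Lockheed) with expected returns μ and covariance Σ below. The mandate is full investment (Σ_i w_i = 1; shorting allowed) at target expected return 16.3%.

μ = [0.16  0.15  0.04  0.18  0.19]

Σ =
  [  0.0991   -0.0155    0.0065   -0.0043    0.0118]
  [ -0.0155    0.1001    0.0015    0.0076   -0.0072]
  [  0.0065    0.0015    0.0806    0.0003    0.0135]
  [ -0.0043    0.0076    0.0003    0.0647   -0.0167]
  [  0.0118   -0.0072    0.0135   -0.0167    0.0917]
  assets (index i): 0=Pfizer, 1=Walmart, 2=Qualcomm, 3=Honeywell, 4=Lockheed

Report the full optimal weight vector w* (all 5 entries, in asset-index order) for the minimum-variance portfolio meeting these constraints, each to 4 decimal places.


x=Σ⁻¹μ = [1.7233  1.6993  -0.1251  3.3729  2.6163]
y=Σ⁻¹𝟙 = [10.5189  11.0010  9.2206  18.0043  12.3367]
a=μᵀx=1.629849  b=𝟙ᵀx=9.286772  c=𝟙ᵀy=61.081638  D=ac−b²=13.309695
λ₁=(c·0.163−b)/D = (61.081638·0.163−9.286772)/13.309695 = 0.050304
λ₂=(a−b·0.163)/D = (1.629849−9.286772·0.163)/13.309695 = 0.008723
w* = 0.050304·x + 0.008723·y:
  w_0 = 0.050304·1.7233 + 0.008723·10.5189 = 0.1785  (Pfizer)
  w_1 = 0.050304·1.6993 + 0.008723·11.0010 = 0.1814  (Walmart)
  w_2 = 0.050304·-0.1251 + 0.008723·9.2206 = 0.0741  (Qualcomm)
  w_3 = 0.050304·3.3729 + 0.008723·18.0043 = 0.3267  (Honeywell)
  w_4 = 0.050304·2.6163 + 0.008723·12.3367 = 0.2392  (Lockheed)
Σw_i=1.0000  μᵀw=0.1630
σ²=wᵀΣw=λ₁·μ_p+λ₂ = 0.050304·0.163 + 0.008723 = 0.016923 ≈ 0.0169

0.1785  0.1814  0.0741  0.3267  0.2392


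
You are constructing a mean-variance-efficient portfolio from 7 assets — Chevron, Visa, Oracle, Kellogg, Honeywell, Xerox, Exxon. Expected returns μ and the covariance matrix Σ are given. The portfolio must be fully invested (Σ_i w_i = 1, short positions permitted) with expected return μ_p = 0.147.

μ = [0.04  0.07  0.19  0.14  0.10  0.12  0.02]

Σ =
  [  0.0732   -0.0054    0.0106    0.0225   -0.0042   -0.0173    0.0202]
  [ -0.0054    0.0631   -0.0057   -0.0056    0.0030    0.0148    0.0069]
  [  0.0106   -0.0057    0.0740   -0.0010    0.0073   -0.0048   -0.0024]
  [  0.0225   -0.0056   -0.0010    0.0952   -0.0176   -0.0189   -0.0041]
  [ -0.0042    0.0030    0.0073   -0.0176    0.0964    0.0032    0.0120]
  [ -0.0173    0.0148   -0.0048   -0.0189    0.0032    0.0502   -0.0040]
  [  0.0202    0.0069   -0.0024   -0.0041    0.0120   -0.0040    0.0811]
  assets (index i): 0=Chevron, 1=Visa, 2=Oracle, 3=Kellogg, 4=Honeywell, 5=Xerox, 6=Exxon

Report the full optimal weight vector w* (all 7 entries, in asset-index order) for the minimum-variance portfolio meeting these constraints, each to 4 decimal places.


p=Σ⁻¹μ = [0.2426  0.7078  2.7408  2.3713  1.0980  3.3766  0.3310]
q=Σ⁻¹𝟙 = [12.1177  11.4345  14.0021  16.4080  10.3643  28.3336  9.4472]
a=μᵀp=1.433593  b=𝟙ᵀp=10.868042  c=𝟙ᵀq=102.107338  D=ac−b²=28.265982
λ₁=(c·0.147−b)/D = (102.107338·0.147−10.868042)/28.265982 = 0.146527
λ₂=(a−b·0.147)/D = (1.433593−10.868042·0.147)/28.265982 = -0.005802
w* = 0.146527·p + -0.005802·q:
  w_0 = 0.146527·0.2426 + -0.005802·12.1177 = -0.0348  (Chevron)
  w_1 = 0.146527·0.7078 + -0.005802·11.4345 = 0.0374  (Visa)
  w_2 = 0.146527·2.7408 + -0.005802·14.0021 = 0.3204  (Oracle)
  w_3 = 0.146527·2.3713 + -0.005802·16.4080 = 0.2523  (Kellogg)
  w_4 = 0.146527·1.0980 + -0.005802·10.3643 = 0.1007  (Honeywell)
  w_5 = 0.146527·3.3766 + -0.005802·28.3336 = 0.3304  (Xerox)
  w_6 = 0.146527·0.3310 + -0.005802·9.4472 = -0.0063  (Exxon)
Σw_i=1.0000  μᵀw=0.1470
σ²=wᵀΣw=λ₁·μ_p+λ₂ = 0.146527·0.147 + -0.005802 = 0.015737 ≈ 0.0157

-0.0348  0.0374  0.3204  0.2523  0.1007  0.3304  -0.0063


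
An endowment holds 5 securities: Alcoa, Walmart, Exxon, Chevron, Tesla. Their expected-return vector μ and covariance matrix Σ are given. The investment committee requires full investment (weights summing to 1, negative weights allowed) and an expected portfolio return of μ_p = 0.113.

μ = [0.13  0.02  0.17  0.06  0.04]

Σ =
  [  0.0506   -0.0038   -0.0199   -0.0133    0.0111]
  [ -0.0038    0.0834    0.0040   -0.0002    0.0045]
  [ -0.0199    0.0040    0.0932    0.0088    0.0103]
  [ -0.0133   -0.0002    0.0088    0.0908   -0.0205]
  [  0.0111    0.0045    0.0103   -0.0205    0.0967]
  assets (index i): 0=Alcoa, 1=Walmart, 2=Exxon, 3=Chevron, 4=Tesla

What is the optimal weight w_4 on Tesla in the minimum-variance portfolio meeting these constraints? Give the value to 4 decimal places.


0.0492

u=Σ⁻¹μ = [3.8755  0.3021  2.5612  0.9548  -0.1157]
v=Σ⁻¹𝟙 = [28.4362  12.2072  13.8649  15.7516  8.3715]
a=μᵀu=0.997913  b=𝟙ᵀu=7.577845  c=𝟙ᵀv=78.631423  D=ac−b²=21.043549
λ₁=(c·0.113−b)/D = (78.631423·0.113−7.577845)/21.043549 = 0.062133
λ₂=(a−b·0.113)/D = (0.997913−7.577845·0.113)/21.043549 = 0.006730
w* = 0.062133·u + 0.006730·v:
  w_0 = 0.062133·3.8755 + 0.006730·28.4362 = 0.4322  (Alcoa)
  w_1 = 0.062133·0.3021 + 0.006730·12.2072 = 0.1009  (Walmart)
  w_2 = 0.062133·2.5612 + 0.006730·13.8649 = 0.2524  (Exxon)
  w_3 = 0.062133·0.9548 + 0.006730·15.7516 = 0.1653  (Chevron)
  w_4 = 0.062133·-0.1157 + 0.006730·8.3715 = 0.0492  (Tesla)
Σw_i=1.0000  μᵀw=0.1130
σ²=wᵀΣw=λ₁·μ_p+λ₂ = 0.062133·0.113 + 0.006730 = 0.013751 ≈ 0.0138


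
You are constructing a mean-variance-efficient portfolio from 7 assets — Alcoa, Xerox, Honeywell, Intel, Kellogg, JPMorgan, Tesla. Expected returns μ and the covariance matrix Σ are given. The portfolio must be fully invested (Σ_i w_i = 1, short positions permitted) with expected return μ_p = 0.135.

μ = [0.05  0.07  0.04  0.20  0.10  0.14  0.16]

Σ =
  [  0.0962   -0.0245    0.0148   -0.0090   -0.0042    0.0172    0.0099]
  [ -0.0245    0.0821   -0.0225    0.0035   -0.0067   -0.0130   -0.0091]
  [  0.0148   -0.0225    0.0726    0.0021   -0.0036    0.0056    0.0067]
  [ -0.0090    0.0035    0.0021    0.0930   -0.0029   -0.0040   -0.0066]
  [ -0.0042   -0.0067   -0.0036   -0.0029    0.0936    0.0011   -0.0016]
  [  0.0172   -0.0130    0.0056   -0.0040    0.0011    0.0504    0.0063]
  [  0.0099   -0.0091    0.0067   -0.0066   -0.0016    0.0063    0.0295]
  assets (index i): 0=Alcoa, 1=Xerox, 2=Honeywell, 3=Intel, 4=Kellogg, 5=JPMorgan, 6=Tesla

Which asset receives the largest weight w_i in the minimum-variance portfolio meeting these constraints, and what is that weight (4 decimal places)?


g=Σ⁻¹μ = [0.2166  2.1102  0.3941  2.6675  1.3990  2.6327  6.0229]
h=Σ⁻¹𝟙 = [9.8902  26.7925  15.7192  14.0824  14.4791  18.0115  35.3634]
a=μᵀg=2.179933  b=𝟙ᵀg=15.442882  c=𝟙ᵀh=134.338175  D=ac−b²=54.365639
λ₁=(c·0.135−b)/D = (134.338175·0.135−15.442882)/54.365639 = 0.049531
λ₂=(a−b·0.135)/D = (2.179933−15.442882·0.135)/54.365639 = 0.001750
w* = 0.049531·g + 0.001750·h:
  w_0 = 0.049531·0.2166 + 0.001750·9.8902 = 0.0280  (Alcoa)
  w_1 = 0.049531·2.1102 + 0.001750·26.7925 = 0.1514  (Xerox)
  w_2 = 0.049531·0.3941 + 0.001750·15.7192 = 0.0470  (Honeywell)
  w_3 = 0.049531·2.6675 + 0.001750·14.0824 = 0.1568  (Intel)
  w_4 = 0.049531·1.3990 + 0.001750·14.4791 = 0.0946  (Kellogg)
  w_5 = 0.049531·2.6327 + 0.001750·18.0115 = 0.1619  (JPMorgan)
  w_6 = 0.049531·6.0229 + 0.001750·35.3634 = 0.3602  (Tesla)
Σw_i=1.0000  μᵀw=0.1350
σ²=wᵀΣw=λ₁·μ_p+λ₂ = 0.049531·0.135 + 0.001750 = 0.008437 ≈ 0.0084

Tesla (0.3602)


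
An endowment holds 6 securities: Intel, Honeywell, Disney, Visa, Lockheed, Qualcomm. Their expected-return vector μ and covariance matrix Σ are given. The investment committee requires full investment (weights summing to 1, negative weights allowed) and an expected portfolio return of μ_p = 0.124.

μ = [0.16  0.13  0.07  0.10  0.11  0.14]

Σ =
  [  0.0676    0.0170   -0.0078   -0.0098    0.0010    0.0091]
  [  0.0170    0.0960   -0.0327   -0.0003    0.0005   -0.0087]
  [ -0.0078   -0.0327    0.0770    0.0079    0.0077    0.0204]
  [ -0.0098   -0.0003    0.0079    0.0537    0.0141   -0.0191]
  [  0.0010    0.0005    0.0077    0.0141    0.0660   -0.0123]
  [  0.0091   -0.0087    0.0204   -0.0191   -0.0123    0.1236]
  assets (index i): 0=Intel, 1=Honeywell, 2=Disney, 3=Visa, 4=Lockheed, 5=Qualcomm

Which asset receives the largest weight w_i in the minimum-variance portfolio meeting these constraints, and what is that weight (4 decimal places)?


Intel (0.2495)

p=Σ⁻¹μ = [2.2525  1.4268  1.0157  2.2888  1.2714  1.3799]
q=Σ⁻¹𝟙 = [14.4363  13.7191  14.5976  19.8312  10.6994  9.7134]
a=μᵀp=1.178895  b=𝟙ᵀp=9.635031  c=𝟙ᵀq=82.996808  D=ac−b²=5.010744
λ₁=(c·0.124−b)/D = (82.996808·0.124−9.635031)/5.010744 = 0.131033
λ₂=(a−b·0.124)/D = (1.178895−9.635031·0.124)/5.010744 = -0.003163
w* = 0.131033·p + -0.003163·q:
  w_0 = 0.131033·2.2525 + -0.003163·14.4363 = 0.2495  (Intel)
  w_1 = 0.131033·1.4268 + -0.003163·13.7191 = 0.1436  (Honeywell)
  w_2 = 0.131033·1.0157 + -0.003163·14.5976 = 0.0869  (Disney)
  w_3 = 0.131033·2.2888 + -0.003163·19.8312 = 0.2372  (Visa)
  w_4 = 0.131033·1.2714 + -0.003163·10.6994 = 0.1328  (Lockheed)
  w_5 = 0.131033·1.3799 + -0.003163·9.7134 = 0.1501  (Qualcomm)
Σw_i=1.0000  μᵀw=0.1240
σ²=wᵀΣw=λ₁·μ_p+λ₂ = 0.131033·0.124 + -0.003163 = 0.013085 ≈ 0.0131
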